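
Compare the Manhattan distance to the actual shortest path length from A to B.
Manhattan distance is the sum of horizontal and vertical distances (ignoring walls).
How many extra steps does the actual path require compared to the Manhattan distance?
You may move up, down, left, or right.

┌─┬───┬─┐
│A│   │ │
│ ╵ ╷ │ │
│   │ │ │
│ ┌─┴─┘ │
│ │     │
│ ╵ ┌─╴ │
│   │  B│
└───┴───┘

Manhattan distance: |3 - 0| + |3 - 0| = 6
Actual path length: 8
Extra steps: 8 - 6 = 2

Solution:

┌─┬───┬─┐
│A│   │ │
│ ╵ ╷ │ │
│↓  │ │ │
│ ┌─┴─┘ │
│↓│↱ → ↓│
│ ╵ ┌─╴ │
│↳ ↑│  B│
└───┴───┘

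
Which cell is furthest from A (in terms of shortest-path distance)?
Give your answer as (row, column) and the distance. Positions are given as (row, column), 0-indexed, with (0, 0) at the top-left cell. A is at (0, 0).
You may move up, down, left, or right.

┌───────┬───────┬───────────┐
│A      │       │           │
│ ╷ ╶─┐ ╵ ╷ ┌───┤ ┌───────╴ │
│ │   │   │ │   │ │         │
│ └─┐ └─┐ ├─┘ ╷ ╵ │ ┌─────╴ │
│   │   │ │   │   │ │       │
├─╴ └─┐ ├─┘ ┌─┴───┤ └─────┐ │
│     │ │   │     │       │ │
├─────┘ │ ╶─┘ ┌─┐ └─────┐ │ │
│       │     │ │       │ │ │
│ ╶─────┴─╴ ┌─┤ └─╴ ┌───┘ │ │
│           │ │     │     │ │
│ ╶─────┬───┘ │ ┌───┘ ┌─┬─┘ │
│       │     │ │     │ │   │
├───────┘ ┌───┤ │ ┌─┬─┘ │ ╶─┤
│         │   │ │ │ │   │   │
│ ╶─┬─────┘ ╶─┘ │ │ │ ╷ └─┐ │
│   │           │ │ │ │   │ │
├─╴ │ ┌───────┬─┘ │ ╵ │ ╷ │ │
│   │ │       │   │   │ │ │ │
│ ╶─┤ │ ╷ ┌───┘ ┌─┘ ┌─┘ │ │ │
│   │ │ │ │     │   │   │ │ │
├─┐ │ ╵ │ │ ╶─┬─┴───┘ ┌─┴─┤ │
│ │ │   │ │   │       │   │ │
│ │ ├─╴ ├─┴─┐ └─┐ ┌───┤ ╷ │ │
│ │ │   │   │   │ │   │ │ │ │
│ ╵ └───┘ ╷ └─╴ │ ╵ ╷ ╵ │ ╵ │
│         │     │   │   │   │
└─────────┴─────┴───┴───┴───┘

Computing BFS distances from A to all cells:
Furthest cell: (5, 6)
Distance: 87 steps

Path from A to the furthest cell:

┌───────┬───────┬───────────┐
│A ↓    │       │↱ → → → → ↓│
│ ╷ ╶─┐ ╵ ╷ ┌───┤ ┌───────╴ │
│ │↳ ↓│   │ │↱ ↓│↑│↓ ← ← ← ↲│
│ └─┐ └─┐ ├─┘ ╷ ╵ │ ┌─────╴ │
│   │↳ ↓│ │↱ ↑│↳ ↑│↓│       │
├─╴ └─┐ ├─┘ ┌─┴───┤ └─────┐ │
│     │↓│↱ ↑│     │↳ → → ↓│ │
├─────┘ │ ╶─┘ ┌─┐ └─────┐ │ │
│↓ ← ← ↲│↑ ↰  │ │       │↓│ │
│ ╶─────┴─╴ ┌─┤ └─╴ ┌───┘ │ │
│↳ → → → → ↑│B│     │↓ ← ↲│ │
│ ╶─────┬───┘ │ ┌───┘ ┌─┬─┘ │
│       │↱ → ↑│ │↓ ← ↲│ │   │
├───────┘ ┌───┤ │ ┌─┬─┘ │ ╶─┤
│↱ → → → ↑│   │ │↓│ │   │   │
│ ╶─┬─────┘ ╶─┘ │ │ │ ╷ └─┐ │
│↑ ↰│           │↓│ │ │   │ │
├─╴ │ ┌───────┬─┘ │ ╵ │ ╷ │ │
│↱ ↑│ │       │↓ ↲│   │ │ │ │
│ ╶─┤ │ ╷ ┌───┘ ┌─┘ ┌─┘ │ │ │
│↑ ↰│ │ │ │↓ ← ↲│   │   │ │ │
├─┐ │ ╵ │ │ ╶─┬─┴───┘ ┌─┴─┤ │
│ │↑│   │ │↳ ↓│       │   │ │
│ │ ├─╴ ├─┴─┐ └─┐ ┌───┤ ╷ │ │
│ │↑│   │↓ ↰│↳ ↓│ │   │ │ │ │
│ ╵ └───┘ ╷ └─╴ │ ╵ ╷ ╵ │ ╵ │
│  ↑ ← ← ↲│↑ ← ↲│   │   │   │
└─────────┴─────┴───┴───┴───┘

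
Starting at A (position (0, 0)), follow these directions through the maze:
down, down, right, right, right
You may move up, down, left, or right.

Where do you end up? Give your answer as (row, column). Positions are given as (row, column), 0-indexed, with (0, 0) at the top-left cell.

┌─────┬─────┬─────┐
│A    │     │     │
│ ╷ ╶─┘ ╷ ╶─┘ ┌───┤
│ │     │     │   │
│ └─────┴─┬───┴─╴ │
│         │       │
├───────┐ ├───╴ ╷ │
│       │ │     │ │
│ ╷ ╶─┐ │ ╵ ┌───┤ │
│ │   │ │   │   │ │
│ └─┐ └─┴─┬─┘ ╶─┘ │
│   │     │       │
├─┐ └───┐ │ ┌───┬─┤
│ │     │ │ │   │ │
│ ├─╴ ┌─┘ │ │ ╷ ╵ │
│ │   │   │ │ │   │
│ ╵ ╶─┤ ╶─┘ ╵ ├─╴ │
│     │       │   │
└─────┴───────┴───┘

Following directions step by step:
Start: (0, 0)
  down: (0, 0) → (1, 0)
  down: (1, 0) → (2, 0)
  right: (2, 0) → (2, 1)
  right: (2, 1) → (2, 2)
  right: (2, 2) → (2, 3)
Final position: (2, 3)

Path taken:

┌─────┬─────┬─────┐
│A    │     │     │
│ ╷ ╶─┘ ╷ ╶─┘ ┌───┤
│↓│     │     │   │
│ └─────┴─┬───┴─╴ │
│↳ → → B  │       │
├───────┐ ├───╴ ╷ │
│       │ │     │ │
│ ╷ ╶─┐ │ ╵ ┌───┤ │
│ │   │ │   │   │ │
│ └─┐ └─┴─┬─┘ ╶─┘ │
│   │     │       │
├─┐ └───┐ │ ┌───┬─┤
│ │     │ │ │   │ │
│ ├─╴ ┌─┘ │ │ ╷ ╵ │
│ │   │   │ │ │   │
│ ╵ ╶─┤ ╶─┘ ╵ ├─╴ │
│     │       │   │
└─────┴───────┴───┘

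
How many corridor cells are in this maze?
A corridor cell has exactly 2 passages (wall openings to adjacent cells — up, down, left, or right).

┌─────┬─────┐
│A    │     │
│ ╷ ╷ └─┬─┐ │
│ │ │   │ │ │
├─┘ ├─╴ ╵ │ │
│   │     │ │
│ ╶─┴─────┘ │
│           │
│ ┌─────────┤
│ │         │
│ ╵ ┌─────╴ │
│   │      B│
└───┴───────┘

Counting cells with exactly 2 passages:
Total corridor cells: 28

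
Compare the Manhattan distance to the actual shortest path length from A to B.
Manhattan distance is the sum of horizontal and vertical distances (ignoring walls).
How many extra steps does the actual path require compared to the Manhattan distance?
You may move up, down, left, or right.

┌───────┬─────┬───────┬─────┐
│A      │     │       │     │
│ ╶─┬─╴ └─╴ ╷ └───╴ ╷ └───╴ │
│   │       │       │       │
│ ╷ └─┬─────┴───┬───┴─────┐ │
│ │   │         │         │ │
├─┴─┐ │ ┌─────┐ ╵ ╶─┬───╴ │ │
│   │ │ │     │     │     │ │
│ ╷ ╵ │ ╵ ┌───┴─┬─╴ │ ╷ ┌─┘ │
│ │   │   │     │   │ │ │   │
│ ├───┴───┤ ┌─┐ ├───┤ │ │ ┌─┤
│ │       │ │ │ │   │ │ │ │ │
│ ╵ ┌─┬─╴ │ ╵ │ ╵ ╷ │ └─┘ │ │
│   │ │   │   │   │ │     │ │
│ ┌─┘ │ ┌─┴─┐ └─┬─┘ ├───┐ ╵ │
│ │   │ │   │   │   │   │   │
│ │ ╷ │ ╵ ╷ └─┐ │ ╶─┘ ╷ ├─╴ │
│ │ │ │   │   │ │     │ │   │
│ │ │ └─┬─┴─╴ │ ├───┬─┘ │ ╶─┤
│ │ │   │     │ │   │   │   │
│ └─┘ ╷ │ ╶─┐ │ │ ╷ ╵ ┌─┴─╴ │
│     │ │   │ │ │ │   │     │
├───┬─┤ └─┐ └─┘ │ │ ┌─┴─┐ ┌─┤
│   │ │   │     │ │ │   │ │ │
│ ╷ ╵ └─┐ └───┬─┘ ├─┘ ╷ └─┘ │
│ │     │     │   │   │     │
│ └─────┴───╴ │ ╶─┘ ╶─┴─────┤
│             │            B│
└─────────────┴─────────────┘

Manhattan distance: |13 - 0| + |13 - 0| = 26
Actual path length: 76
Extra steps: 76 - 26 = 50

Solution:

┌───────┬─────┬───────┬─────┐
│A      │     │       │     │
│ ╶─┬─╴ └─╴ ╷ └───╴ ╷ └───╴ │
│↳ ↓│       │       │       │
│ ╷ └─┬─────┴───┬───┴─────┐ │
│ │↳ ↓│         │         │ │
├─┴─┐ │ ┌─────┐ ╵ ╶─┬───╴ │ │
│↓ ↰│↓│ │     │     │     │ │
│ ╷ ╵ │ ╵ ┌───┴─┬─╴ │ ╷ ┌─┘ │
│↓│↑ ↲│   │↱ → ↓│   │ │ │   │
│ ├───┴───┤ ┌─┐ ├───┤ │ │ ┌─┤
│↓│↱ → → ↓│↑│ │↓│↱ ↓│ │ │ │ │
│ ╵ ┌─┬─╴ │ ╵ │ ╵ ╷ │ └─┘ │ │
│↳ ↑│ │↓ ↲│↑ ↰│↳ ↑│↓│     │ │
│ ┌─┘ │ ┌─┴─┐ └─┬─┘ ├───┐ ╵ │
│ │   │↓│↱ ↓│↑ ↰│↓ ↲│↱ ↓│   │
│ │ ╷ │ ╵ ╷ └─┐ │ ╶─┘ ╷ ├─╴ │
│ │ │ │↳ ↑│↳ ↓│↑│↳ → ↑│↓│   │
│ │ │ └─┬─┴─╴ │ ├───┬─┘ │ ╶─┤
│ │ │   │↓ ← ↲│↑│↓ ↰│↓ ↲│   │
│ └─┘ ╷ │ ╶─┐ │ │ ╷ ╵ ┌─┴─╴ │
│     │ │↳ ↓│ │↑│↓│↑ ↲│     │
├───┬─┤ └─┐ └─┘ │ │ ┌─┴─┐ ┌─┤
│   │ │   │↳ → ↑│↓│ │   │ │ │
│ ╷ ╵ └─┐ └───┬─┘ ├─┘ ╷ └─┘ │
│ │     │     │↓ ↲│   │     │
│ └─────┴───╴ │ ╶─┘ ╶─┴─────┤
│             │↳ → → → → → B│
└─────────────┴─────────────┘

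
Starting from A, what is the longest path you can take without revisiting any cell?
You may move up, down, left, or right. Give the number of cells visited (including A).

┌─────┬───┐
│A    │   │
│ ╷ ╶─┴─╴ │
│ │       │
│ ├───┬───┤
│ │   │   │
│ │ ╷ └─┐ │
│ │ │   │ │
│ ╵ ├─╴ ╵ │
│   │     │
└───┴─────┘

Finding longest simple path using DFS:
Start: (0, 0)
Longest path visits 16 cells
Path: A → down → down → down → down → right → up → up → right → down → right → down → right → up → up → left

Solution:

┌─────┬───┐
│A    │   │
│ ╷ ╶─┴─╴ │
│↓│       │
│ ├───┬───┤
│↓│↱ ↓│B ↰│
│ │ ╷ └─┐ │
│↓│↑│↳ ↓│↑│
│ ╵ ├─╴ ╵ │
│↳ ↑│  ↳ ↑│
└───┴─────┘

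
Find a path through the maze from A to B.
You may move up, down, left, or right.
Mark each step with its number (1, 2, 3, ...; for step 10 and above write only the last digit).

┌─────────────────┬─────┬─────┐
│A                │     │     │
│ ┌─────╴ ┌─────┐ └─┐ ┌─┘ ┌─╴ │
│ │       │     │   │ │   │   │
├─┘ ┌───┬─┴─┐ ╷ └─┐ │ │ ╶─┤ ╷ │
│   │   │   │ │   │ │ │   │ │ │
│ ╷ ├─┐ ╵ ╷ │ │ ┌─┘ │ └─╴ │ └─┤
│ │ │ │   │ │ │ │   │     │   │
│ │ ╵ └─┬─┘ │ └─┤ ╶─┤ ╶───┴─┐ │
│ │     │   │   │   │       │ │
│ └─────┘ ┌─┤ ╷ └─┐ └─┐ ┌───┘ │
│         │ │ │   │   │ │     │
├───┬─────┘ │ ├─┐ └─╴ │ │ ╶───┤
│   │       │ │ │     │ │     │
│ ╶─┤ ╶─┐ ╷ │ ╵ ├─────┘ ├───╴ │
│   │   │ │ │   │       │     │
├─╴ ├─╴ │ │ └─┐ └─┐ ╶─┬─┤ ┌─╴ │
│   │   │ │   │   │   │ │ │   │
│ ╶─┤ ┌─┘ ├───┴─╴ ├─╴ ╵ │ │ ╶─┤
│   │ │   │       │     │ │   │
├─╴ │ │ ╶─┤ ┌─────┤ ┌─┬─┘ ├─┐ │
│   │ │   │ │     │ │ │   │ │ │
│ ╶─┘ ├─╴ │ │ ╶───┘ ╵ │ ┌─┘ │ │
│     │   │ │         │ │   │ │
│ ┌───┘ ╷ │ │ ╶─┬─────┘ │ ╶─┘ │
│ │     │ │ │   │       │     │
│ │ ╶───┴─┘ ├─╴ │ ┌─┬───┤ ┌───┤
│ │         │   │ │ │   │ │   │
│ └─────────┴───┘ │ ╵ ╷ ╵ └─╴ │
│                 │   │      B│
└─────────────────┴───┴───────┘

Finding the shortest path through the maze:
Path length: 102 steps
Directions: right → right → right → right → right → right → right → right → down → right → down → down → left → down → right → down → right → down → left → left → up → left → up → left → down → down → down → right → down → right → down → left → left → left → down → down → down → down → left → left → left → left → up → right → right → up → right → up → left → up → right → up → up → up → left → left → down → right → down → left → down → down → down → left → left → down → down → down → right → right → right → right → right → right → right → right → up → up → right → right → right → up → up → right → up → up → up → right → right → down → left → down → right → down → down → down → left → left → down → down → right → right

Solution:

┌─────────────────┬─────┬─────┐
│A 1 2 3 4 5 6 7 8│     │     │
│ ┌─────╴ ┌─────┐ └─┐ ┌─┘ ┌─╴ │
│ │       │     │9 0│ │   │   │
├─┘ ┌───┬─┴─┐ ╷ └─┐ │ │ ╶─┤ ╷ │
│   │   │   │ │   │1│ │   │ │ │
│ ╷ ├─┐ ╵ ╷ │ │ ┌─┘ │ └─╴ │ └─┤
│ │ │ │   │ │ │ │3 2│     │   │
│ │ ╵ └─┬─┘ │ └─┤ ╶─┤ ╶───┴─┐ │
│ │     │   │4 3│4 5│       │ │
│ └─────┘ ┌─┤ ╷ └─┐ └─┐ ┌───┘ │
│         │ │5│2 1│6 7│ │     │
├───┬─────┘ │ ├─┐ └─╴ │ │ ╶───┤
│   │6 5 4  │6│ │0 9 8│ │     │
│ ╶─┤ ╶─┐ ╷ │ ╵ ├─────┘ ├───╴ │
│   │7 8│3│ │7 8│       │7 8 9│
├─╴ ├─╴ │ │ └─┐ └─┐ ╶─┬─┤ ┌─╴ │
│   │0 9│2│   │9 0│   │ │6│1 0│
│ ╶─┤ ┌─┘ ├───┴─╴ ├─╴ ╵ │ │ ╶─┤
│   │1│0 1│4 3 2 1│     │5│2 3│
├─╴ │ │ ╶─┤ ┌─────┤ ┌─┬─┘ ├─┐ │
│   │2│9 8│5│     │ │ │3 4│ │4│
│ ╶─┘ ├─╴ │ │ ╶───┘ ╵ │ ┌─┘ │ │
│5 4 3│6 7│6│         │2│   │5│
│ ┌───┘ ╷ │ │ ╶─┬─────┘ │ ╶─┘ │
│6│3 4 5│ │7│   │8 9 0 1│8 7 6│
│ │ ╶───┴─┘ ├─╴ │ ┌─┬───┤ ┌───┤
│7│2 1 0 9 8│   │7│ │   │9│   │
│ └─────────┴───┘ │ ╵ ╷ ╵ └─╴ │
│8 9 0 1 2 3 4 5 6│   │  0 1 B│
└─────────────────┴───┴───────┘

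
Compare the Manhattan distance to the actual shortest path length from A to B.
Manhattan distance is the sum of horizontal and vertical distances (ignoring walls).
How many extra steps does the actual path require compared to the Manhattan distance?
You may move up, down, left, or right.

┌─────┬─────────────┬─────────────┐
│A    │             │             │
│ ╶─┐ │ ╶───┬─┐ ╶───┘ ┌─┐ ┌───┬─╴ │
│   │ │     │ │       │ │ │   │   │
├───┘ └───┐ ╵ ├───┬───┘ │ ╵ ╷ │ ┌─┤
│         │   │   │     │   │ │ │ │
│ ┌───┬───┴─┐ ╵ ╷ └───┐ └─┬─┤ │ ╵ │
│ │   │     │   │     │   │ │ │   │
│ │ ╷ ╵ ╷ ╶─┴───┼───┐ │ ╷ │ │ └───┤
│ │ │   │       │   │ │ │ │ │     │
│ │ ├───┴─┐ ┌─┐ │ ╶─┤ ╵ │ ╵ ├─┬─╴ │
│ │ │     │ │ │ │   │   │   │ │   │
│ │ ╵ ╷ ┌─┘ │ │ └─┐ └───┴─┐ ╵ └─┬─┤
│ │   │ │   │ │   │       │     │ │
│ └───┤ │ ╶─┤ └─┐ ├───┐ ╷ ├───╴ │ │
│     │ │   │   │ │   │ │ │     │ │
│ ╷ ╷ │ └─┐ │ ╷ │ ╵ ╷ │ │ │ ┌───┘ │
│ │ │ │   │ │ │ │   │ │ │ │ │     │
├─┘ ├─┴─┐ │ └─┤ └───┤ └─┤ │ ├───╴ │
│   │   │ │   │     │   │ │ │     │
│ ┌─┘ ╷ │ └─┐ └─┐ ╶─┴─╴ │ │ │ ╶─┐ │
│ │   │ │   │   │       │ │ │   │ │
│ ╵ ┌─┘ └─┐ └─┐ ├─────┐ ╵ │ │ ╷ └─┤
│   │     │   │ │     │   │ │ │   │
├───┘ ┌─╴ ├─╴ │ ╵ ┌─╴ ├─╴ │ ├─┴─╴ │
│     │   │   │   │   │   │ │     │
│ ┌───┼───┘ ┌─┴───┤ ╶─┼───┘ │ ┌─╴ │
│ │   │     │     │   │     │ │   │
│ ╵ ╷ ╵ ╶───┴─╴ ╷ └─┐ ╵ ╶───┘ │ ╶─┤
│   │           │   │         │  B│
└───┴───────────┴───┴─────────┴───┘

Manhattan distance: |14 - 0| + |16 - 0| = 30
Actual path length: 96
Extra steps: 96 - 30 = 66

Solution:

┌─────┬─────────────┬─────────────┐
│A → ↓│             │             │
│ ╶─┐ │ ╶───┬─┐ ╶───┘ ┌─┐ ┌───┬─╴ │
│   │↓│     │ │       │ │ │   │   │
├───┘ └───┐ ╵ ├───┬───┘ │ ╵ ╷ │ ┌─┤
│↓ ← ↲    │   │   │     │   │ │ │ │
│ ┌───┬───┴─┐ ╵ ╷ └───┐ └─┬─┤ │ ╵ │
│↓│↱ ↓│↱ ↓  │   │     │   │ │ │   │
│ │ ╷ ╵ ╷ ╶─┴───┼───┐ │ ╷ │ │ └───┤
│↓│↑│↳ ↑│↳ ↓    │   │ │ │ │ │     │
│ │ ├───┴─┐ ┌─┐ │ ╶─┤ ╵ │ ╵ ├─┬─╴ │
│↓│↑│↓ ↰  │↓│ │ │   │   │   │ │   │
│ │ ╵ ╷ ┌─┘ │ │ └─┐ └───┴─┐ ╵ └─┬─┤
│↓│↑ ↲│↑│↓ ↲│ │   │       │     │ │
│ └───┤ │ ╶─┤ └─┐ ├───┐ ╷ ├───╴ │ │
│↳ ↓  │↑│↳ ↓│   │ │   │ │ │     │ │
│ ╷ ╷ │ └─┐ │ ╷ │ ╵ ╷ │ │ │ ┌───┘ │
│ │↓│ │↑ ↰│↓│ │ │   │ │ │ │ │     │
├─┘ ├─┴─┐ │ └─┤ └───┤ └─┤ │ ├───╴ │
│↓ ↲│↱ ↓│↑│↳ ↓│     │   │ │ │     │
│ ┌─┘ ╷ │ └─┐ └─┐ ╶─┴─╴ │ │ │ ╶─┐ │
│↓│↱ ↑│↓│↑ ↰│↳ ↓│       │ │ │   │ │
│ ╵ ┌─┘ └─┐ └─┐ ├─────┐ ╵ │ │ ╷ └─┤
│↳ ↑│↓ ↲  │↑ ↰│↓│↱ → ↓│   │ │ │   │
├───┘ ┌─╴ ├─╴ │ ╵ ┌─╴ ├─╴ │ ├─┴─╴ │
│↓ ← ↲│   │↱ ↑│↳ ↑│↓ ↲│   │ │↱ → ↓│
│ ┌───┼───┘ ┌─┴───┤ ╶─┼───┘ │ ┌─╴ │
│↓│↱ ↓│↱ → ↑│     │↳ ↓│     │↑│↓ ↲│
│ ╵ ╷ ╵ ╶───┴─╴ ╷ └─┐ ╵ ╶───┘ │ ╶─┤
│↳ ↑│↳ ↑        │   │↳ → → → ↑│↳ B│
└───┴───────────┴───┴─────────┴───┘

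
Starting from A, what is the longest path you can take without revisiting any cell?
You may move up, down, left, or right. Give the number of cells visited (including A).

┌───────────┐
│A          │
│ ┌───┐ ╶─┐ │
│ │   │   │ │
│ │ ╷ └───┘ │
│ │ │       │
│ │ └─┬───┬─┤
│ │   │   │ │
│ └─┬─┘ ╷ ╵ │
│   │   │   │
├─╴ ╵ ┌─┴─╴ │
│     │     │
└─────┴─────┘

Finding longest simple path using DFS:
Start: (0, 0)
Longest path visits 17 cells
Path: A → down → down → down → down → right → down → right → up → right → up → right → down → right → down → left → left

Solution:

┌───────────┐
│A          │
│ ┌───┐ ╶─┐ │
│↓│   │   │ │
│ │ ╷ └───┘ │
│↓│ │       │
│ │ └─┬───┬─┤
│↓│   │↱ ↓│ │
│ └─┬─┘ ╷ ╵ │
│↳ ↓│↱ ↑│↳ ↓│
├─╴ ╵ ┌─┴─╴ │
│  ↳ ↑│B ← ↲│
└─────┴─────┘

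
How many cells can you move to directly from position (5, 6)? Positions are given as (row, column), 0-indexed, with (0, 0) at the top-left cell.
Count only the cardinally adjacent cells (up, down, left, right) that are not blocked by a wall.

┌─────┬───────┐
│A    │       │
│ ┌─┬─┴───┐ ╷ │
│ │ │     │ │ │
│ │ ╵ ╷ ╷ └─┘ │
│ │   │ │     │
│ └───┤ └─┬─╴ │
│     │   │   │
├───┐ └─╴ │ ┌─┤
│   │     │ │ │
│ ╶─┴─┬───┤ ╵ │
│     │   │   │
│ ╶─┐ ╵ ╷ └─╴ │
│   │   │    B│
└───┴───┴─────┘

Checking passable neighbors of (5, 6):
Neighbors: (4, 6), (6, 6), (5, 5)
Count: 3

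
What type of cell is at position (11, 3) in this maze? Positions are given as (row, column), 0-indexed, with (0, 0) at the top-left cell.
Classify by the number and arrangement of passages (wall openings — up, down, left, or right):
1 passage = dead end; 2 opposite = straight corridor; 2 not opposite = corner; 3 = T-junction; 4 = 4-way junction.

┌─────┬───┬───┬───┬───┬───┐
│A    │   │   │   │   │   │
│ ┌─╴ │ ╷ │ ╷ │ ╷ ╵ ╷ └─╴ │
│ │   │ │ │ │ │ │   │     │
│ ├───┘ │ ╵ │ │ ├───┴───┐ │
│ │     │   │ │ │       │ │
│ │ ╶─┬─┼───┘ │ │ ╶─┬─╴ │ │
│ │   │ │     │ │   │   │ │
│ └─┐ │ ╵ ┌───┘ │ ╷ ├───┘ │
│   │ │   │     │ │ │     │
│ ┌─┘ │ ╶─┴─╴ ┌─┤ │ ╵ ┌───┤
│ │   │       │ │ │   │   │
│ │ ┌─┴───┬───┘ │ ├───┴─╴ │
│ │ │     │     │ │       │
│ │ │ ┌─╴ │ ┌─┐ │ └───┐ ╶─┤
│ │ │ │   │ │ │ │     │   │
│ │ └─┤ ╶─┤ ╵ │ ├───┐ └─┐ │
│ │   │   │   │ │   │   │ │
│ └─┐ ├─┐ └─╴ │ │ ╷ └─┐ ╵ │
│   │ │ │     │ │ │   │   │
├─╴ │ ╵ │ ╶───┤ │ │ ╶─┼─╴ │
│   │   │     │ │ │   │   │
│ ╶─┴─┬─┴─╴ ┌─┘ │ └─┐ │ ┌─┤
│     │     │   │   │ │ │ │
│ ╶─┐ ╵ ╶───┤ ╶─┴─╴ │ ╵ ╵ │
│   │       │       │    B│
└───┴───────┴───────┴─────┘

Checking cell at (11, 3):
Number of passages: 2
Cell type: corner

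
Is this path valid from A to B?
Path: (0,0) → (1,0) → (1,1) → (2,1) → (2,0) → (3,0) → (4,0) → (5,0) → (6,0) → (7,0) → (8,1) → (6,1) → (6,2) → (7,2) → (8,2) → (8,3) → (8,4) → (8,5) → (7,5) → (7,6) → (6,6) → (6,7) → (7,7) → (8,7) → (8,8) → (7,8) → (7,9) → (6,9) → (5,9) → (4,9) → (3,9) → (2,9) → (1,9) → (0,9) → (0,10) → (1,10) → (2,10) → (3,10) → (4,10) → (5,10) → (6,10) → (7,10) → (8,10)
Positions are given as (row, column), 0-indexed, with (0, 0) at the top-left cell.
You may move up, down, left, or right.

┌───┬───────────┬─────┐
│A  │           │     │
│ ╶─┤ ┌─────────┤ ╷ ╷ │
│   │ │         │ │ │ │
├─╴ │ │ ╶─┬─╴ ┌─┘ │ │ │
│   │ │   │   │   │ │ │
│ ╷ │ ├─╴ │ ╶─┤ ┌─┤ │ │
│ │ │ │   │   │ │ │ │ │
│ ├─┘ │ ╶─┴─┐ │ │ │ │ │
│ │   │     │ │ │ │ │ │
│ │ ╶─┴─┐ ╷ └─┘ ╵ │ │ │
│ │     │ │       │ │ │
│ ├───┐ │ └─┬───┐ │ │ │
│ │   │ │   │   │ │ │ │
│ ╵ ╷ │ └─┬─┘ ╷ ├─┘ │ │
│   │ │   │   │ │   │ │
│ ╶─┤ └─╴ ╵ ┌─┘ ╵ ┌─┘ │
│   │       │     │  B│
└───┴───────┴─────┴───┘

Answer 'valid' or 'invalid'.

Checking path validity:
Result: Invalid move at step 10: cannot move from (7, 0) to (8, 1).

invalid

Correct solution:

┌───┬───────────┬─────┐
│A  │           │  ↱ ↓│
│ ╶─┤ ┌─────────┤ ╷ ╷ │
│↳ ↓│ │         │ │↑│↓│
├─╴ │ │ ╶─┬─╴ ┌─┘ │ │ │
│↓ ↲│ │   │   │   │↑│↓│
│ ╷ │ ├─╴ │ ╶─┤ ┌─┤ │ │
│↓│ │ │   │   │ │ │↑│↓│
│ ├─┘ │ ╶─┴─┐ │ │ │ │ │
│↓│   │     │ │ │ │↑│↓│
│ │ ╶─┴─┐ ╷ └─┘ ╵ │ │ │
│↓│     │ │       │↑│↓│
│ ├───┐ │ └─┬───┐ │ │ │
│↓│↱ ↓│ │   │↱ ↓│ │↑│↓│
│ ╵ ╷ │ └─┬─┘ ╷ ├─┘ │ │
│↳ ↑│↓│   │↱ ↑│↓│↱ ↑│↓│
│ ╶─┤ └─╴ ╵ ┌─┘ ╵ ┌─┘ │
│   │↳ → → ↑│  ↳ ↑│  B│
└───┴───────┴─────┴───┘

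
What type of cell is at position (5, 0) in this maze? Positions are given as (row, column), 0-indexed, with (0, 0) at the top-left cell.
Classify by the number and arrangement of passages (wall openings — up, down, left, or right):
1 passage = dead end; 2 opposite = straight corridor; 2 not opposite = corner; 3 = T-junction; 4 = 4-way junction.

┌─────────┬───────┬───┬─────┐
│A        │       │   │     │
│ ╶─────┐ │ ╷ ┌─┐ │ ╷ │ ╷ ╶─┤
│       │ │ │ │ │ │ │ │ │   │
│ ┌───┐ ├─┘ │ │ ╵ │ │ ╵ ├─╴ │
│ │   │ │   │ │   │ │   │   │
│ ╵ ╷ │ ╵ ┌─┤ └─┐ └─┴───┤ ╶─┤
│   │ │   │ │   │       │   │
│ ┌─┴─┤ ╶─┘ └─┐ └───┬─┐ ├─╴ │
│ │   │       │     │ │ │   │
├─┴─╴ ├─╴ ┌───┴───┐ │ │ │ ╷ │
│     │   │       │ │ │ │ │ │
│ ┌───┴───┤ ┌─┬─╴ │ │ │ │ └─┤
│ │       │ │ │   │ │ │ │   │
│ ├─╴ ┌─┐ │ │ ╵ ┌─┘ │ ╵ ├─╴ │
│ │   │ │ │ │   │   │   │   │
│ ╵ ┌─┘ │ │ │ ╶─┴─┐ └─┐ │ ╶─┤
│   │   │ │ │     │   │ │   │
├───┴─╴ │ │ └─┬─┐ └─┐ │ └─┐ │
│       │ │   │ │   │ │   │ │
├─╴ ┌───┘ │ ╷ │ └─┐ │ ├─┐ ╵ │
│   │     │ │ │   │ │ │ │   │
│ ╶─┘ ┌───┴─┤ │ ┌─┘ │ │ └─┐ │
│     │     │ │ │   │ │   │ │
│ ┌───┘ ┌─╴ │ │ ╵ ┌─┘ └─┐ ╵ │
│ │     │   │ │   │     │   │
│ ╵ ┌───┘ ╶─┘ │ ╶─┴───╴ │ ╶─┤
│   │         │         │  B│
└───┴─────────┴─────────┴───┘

Checking cell at (5, 0):
Number of passages: 2
Cell type: corner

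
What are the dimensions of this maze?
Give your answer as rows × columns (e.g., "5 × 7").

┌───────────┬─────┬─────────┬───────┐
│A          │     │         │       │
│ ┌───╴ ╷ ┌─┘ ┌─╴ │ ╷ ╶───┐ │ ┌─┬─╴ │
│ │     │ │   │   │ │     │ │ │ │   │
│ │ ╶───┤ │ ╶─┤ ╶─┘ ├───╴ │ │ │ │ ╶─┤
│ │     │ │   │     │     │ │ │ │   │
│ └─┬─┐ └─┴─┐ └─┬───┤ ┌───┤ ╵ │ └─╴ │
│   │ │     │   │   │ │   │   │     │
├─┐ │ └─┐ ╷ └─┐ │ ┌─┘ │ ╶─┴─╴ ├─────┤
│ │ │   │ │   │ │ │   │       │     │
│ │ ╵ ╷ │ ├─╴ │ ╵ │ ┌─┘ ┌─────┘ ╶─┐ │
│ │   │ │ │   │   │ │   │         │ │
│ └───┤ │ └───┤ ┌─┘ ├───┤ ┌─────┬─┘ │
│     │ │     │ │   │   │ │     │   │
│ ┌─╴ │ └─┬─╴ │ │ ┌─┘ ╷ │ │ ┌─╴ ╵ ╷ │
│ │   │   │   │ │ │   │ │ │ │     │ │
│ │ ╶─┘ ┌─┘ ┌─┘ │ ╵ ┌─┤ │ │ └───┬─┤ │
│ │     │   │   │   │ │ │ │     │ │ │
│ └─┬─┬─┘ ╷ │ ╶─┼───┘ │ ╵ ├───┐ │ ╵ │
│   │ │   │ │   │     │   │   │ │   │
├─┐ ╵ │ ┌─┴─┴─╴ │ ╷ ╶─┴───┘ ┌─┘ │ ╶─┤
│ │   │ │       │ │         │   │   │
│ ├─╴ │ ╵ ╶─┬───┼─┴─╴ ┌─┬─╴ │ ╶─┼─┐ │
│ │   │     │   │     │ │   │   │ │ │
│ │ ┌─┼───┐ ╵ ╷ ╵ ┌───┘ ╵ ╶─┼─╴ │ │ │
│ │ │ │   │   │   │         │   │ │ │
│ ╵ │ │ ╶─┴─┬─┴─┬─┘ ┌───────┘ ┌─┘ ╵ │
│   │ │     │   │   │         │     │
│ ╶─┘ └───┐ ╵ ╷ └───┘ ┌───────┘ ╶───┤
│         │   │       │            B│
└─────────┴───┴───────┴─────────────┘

Counting the maze dimensions:
Rows (vertical): 15
Columns (horizontal): 18
Dimensions: 15 × 18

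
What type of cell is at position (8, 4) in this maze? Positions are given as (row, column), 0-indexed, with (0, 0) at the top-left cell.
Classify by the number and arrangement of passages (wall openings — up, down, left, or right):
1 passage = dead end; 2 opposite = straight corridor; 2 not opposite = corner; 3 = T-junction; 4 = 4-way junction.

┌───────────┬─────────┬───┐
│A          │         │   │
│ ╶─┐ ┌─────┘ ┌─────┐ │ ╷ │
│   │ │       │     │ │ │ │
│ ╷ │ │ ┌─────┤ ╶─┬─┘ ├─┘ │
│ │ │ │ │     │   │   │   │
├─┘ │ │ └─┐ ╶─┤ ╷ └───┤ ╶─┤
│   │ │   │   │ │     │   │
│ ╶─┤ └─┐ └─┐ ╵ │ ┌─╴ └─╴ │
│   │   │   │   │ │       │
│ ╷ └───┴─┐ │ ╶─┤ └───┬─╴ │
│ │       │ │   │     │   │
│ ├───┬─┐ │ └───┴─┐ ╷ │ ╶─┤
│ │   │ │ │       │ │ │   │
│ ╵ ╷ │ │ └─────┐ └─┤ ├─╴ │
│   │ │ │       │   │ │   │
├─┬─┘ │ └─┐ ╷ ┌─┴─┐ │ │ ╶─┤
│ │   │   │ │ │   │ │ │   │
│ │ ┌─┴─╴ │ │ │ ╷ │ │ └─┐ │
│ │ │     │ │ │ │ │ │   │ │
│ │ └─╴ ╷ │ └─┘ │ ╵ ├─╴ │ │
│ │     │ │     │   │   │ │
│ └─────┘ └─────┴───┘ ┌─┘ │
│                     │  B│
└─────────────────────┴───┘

Checking cell at (8, 4):
Number of passages: 2
Cell type: corner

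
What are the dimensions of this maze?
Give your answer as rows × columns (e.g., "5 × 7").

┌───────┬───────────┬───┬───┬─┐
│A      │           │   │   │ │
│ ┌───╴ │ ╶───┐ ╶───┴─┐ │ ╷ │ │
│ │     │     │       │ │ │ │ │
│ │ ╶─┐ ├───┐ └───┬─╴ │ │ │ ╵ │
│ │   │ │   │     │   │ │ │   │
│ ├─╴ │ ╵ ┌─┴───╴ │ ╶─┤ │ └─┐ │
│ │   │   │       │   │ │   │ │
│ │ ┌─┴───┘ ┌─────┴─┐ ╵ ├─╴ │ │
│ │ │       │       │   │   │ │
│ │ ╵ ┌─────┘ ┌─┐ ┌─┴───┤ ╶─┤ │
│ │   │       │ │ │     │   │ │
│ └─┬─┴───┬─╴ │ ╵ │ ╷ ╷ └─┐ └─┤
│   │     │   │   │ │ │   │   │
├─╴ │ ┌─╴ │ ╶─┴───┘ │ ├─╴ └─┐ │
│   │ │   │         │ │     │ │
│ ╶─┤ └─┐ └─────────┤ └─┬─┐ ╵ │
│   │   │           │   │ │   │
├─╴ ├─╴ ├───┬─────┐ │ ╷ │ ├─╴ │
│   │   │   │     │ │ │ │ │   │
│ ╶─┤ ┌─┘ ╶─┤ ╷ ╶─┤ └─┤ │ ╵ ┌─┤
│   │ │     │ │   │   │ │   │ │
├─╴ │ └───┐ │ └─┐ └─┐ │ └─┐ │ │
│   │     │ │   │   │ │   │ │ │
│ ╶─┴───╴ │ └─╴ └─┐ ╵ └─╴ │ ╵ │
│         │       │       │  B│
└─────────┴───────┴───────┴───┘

Counting the maze dimensions:
Rows (vertical): 13
Columns (horizontal): 15
Dimensions: 13 × 15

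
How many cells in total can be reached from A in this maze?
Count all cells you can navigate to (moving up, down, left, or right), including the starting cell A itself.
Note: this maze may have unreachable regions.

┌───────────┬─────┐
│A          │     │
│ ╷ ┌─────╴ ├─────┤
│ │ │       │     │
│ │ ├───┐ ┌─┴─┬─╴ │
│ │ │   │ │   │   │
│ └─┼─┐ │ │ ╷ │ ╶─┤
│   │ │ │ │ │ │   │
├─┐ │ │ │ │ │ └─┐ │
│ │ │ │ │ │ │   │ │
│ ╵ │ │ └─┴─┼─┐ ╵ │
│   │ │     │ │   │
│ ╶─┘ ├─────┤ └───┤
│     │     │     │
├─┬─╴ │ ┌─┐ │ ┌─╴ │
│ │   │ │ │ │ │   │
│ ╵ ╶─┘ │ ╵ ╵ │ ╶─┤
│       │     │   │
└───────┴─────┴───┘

Using BFS/flood-fill to find all reachable cells from A:
Maze size: 9 × 9 = 81 total cells
27 cell(s) are walled off and cannot be reached from A.
Reachable cells: 54

Reachable region (· marks reachable cells):

┌───────────┬─────┐
│A · · · · ·│     │
│ ╷ ┌─────╴ ├─────┤
│·│·│· · · ·│     │
│ │ ├───┐ ┌─┴─┬─╴ │
│·│·│   │·│   │   │
│ └─┼─┐ │ │ ╷ │ ╶─┤
│· ·│·│ │·│ │ │   │
├─┐ │ │ │ │ │ └─┐ │
│·│·│·│ │·│ │   │ │
│ ╵ │ │ └─┴─┼─┐ ╵ │
│· ·│·│     │·│   │
│ ╶─┘ ├─────┤ └───┤
│· · ·│· · ·│· · ·│
├─┬─╴ │ ┌─┐ │ ┌─╴ │
│·│· ·│·│·│·│·│· ·│
│ ╵ ╶─┘ │ ╵ ╵ │ ╶─┤
│· · · ·│· · ·│· ·│
└───────┴─────┴───┘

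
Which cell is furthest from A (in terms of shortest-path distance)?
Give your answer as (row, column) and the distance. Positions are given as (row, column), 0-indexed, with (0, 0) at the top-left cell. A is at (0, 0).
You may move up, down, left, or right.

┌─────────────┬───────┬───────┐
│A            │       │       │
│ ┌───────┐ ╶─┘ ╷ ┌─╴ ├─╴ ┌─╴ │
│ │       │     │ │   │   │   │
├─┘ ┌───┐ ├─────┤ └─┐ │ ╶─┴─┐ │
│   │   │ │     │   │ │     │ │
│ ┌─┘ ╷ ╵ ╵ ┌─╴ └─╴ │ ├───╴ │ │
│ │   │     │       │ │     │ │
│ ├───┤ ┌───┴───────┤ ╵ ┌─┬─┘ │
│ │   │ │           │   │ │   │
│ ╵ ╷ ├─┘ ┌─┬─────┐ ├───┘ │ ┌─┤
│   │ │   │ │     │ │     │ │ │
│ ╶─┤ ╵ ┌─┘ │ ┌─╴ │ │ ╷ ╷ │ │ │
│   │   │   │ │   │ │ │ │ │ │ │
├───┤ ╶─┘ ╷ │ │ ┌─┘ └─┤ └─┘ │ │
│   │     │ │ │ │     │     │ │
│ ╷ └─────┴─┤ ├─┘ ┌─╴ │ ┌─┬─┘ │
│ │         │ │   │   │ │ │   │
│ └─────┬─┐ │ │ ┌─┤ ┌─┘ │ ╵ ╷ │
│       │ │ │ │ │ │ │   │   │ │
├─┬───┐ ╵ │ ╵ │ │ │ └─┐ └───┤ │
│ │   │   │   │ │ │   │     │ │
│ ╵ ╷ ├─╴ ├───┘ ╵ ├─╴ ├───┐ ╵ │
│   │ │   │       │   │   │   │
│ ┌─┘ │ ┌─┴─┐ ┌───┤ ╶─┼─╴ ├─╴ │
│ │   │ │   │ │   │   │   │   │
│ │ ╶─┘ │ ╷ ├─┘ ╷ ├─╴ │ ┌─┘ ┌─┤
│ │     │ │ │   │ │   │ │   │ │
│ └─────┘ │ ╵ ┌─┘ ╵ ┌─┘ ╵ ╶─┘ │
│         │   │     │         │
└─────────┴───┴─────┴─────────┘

Computing BFS distances from A to all cells:
Furthest cell: (7, 7)
Distance: 120 steps

Path from A to the furthest cell:

┌─────────────┬───────┬───────┐
│A → → → → ↓  │↱ ↓    │       │
│ ┌───────┐ ╶─┘ ╷ ┌─╴ ├─╴ ┌─╴ │
│ │↓ ← ← ↰│↳ → ↑│↓│   │   │   │
├─┘ ┌───┐ ├─────┤ └─┐ │ ╶─┴─┐ │
│↓ ↲│   │↑│↓ ← ↰│↳ ↓│ │     │ │
│ ┌─┘ ╷ ╵ ╵ ┌─╴ └─╴ │ ├───╴ │ │
│↓│   │  ↑ ↲│  ↑ ← ↲│ │     │ │
│ ├───┤ ┌───┴───────┤ ╵ ┌─┬─┘ │
│↓│↱ ↓│ │↱ → → → → ↓│   │ │   │
│ ╵ ╷ ├─┘ ┌─┬─────┐ ├───┘ │ ┌─┤
│↳ ↑│↓│↱ ↑│ │↱ → ↓│↓│     │ │ │
│ ╶─┤ ╵ ┌─┘ │ ┌─╴ │ │ ╷ ╷ │ │ │
│   │↳ ↑│   │↑│↓ ↲│↓│ │ │ │ │ │
├───┤ ╶─┘ ╷ │ │ ┌─┘ └─┤ └─┘ │ │
│↱ ↓│     │ │↑│B│  ↳ ↓│     │ │
│ ╷ └─────┴─┤ ├─┘ ┌─╴ │ ┌─┬─┘ │
│↑│↳ → → → ↓│↑│   │↓ ↲│ │ │   │
│ └─────┬─┐ │ │ ┌─┤ ┌─┘ │ ╵ ╷ │
│↑ ← ← ↰│ │↓│↑│ │ │↓│   │   │ │
├─┬───┐ ╵ │ ╵ │ │ │ └─┐ └───┤ │
│ │↱ ↓│↑ ↰│↳ ↑│ │ │↳ ↓│     │ │
│ ╵ ╷ ├─╴ ├───┘ ╵ ├─╴ ├───┐ ╵ │
│↱ ↑│↓│↱ ↑│       │↓ ↲│   │   │
│ ┌─┘ │ ┌─┴─┐ ┌───┤ ╶─┼─╴ ├─╴ │
│↑│↓ ↲│↑│↓ ↰│ │↓ ↰│↳ ↓│   │   │
│ │ ╶─┘ │ ╷ ├─┘ ╷ ├─╴ │ ┌─┘ ┌─┤
│↑│↳ → ↑│↓│↑│↓ ↲│↑│↓ ↲│ │   │ │
│ └─────┘ │ ╵ ┌─┘ ╵ ┌─┘ ╵ ╶─┘ │
│↑ ← ← ← ↲│↑ ↲│  ↑ ↲│         │
└─────────┴───┴─────┴─────────┘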